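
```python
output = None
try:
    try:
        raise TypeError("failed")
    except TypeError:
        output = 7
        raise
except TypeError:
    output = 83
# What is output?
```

Step-by-step execution trace:
1. Inner try: `raise TypeError("failed")` raises TypeError.
2. Inner `except TypeError` matches → output = 7.
3. bare `raise` re-raises the same TypeError.
4. Outer `except TypeError` matches → output = 83.
Result: 83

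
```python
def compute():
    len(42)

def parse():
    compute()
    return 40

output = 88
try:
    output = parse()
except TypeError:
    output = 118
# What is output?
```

Step-by-step execution trace:
1. output starts at 88.
2. try: `parse()` calls `compute()`.
3. `compute()` evaluates `len(42)`, which raises TypeError; it propagates through parse (uncaught).
4. `return 40` in parse is not reached; the assignment to output does not complete.
5. `except TypeError` matches → output = 118.
Result: 118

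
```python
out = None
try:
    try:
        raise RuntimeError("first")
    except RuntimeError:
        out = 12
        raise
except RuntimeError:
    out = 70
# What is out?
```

Step-by-step execution trace:
1. Inner try: `raise RuntimeError("first")` raises RuntimeError.
2. Inner `except RuntimeError` matches → out = 12.
3. bare `raise` re-raises the same RuntimeError.
4. Outer `except RuntimeError` matches → out = 70.
Result: 70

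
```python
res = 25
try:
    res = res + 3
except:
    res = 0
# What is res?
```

Step-by-step execution trace:
1. res starts at 25.
2. try: `res = res + 3` → res = 28. No exception raised.
3. `except` is skipped.
Result: 28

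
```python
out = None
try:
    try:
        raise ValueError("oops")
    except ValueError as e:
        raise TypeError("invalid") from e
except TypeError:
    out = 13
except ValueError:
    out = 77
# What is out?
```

Step-by-step execution trace:
1. Inner try raises ValueError; inner `except ValueError as e` catches it.
2. `raise TypeError(...) from e` raises TypeError (ValueError is attached as __cause__, but only TypeError is active).
3. Outer `except TypeError` matches → out = 13.
4. `except ValueError` is not reached.
Result: 13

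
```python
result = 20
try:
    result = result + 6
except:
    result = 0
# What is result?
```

Step-by-step execution trace:
1. result starts at 20.
2. try: `result = result + 6` → result = 26. No exception raised.
3. `except` is skipped.
Result: 26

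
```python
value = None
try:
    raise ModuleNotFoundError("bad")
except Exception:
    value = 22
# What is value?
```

Step-by-step execution trace:
1. `raise ModuleNotFoundError(...)` raises ModuleNotFoundError.
2. `except Exception` matches (ModuleNotFoundError is a subclass of Exception) → value = 22.
Result: 22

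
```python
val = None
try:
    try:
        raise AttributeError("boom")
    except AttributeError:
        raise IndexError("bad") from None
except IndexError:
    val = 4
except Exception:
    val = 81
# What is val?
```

Step-by-step execution trace:
1. Inner try raises AttributeError; inner `except AttributeError` catches it.
2. `raise IndexError(...) from None` raises IndexError (from None suppresses __context__, but the active exception is still IndexError).
3. Outer `except IndexError` matches → val = 4.
4. `except Exception` is not reached.
Result: 4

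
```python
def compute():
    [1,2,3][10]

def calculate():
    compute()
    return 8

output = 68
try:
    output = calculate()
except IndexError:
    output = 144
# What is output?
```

Step-by-step execution trace:
1. output starts at 68.
2. try: `calculate()` calls `compute()`.
3. `compute()` evaluates `[1,2,3][10]`, which raises IndexError; it propagates through calculate (uncaught).
4. `return 8` in calculate is not reached; the assignment to output does not complete.
5. `except IndexError` matches → output = 144.
Result: 144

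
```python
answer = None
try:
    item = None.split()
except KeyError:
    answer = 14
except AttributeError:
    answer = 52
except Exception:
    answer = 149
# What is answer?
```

Step-by-step execution trace:
1. `item = None.split()` raises AttributeError.
2. `except KeyError` does not match AttributeError; skipped.
3. `except AttributeError` matches → answer = 52.
4. Remaining except clauses are skipped.
Result: 52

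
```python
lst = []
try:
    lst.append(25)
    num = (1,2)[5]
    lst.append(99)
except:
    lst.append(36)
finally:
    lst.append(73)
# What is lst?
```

Step-by-step execution trace:
1. try: `lst.append(25)` → lst = [25].
2. `num = (1,2)[5]` raises IndexError; `lst.append(99)` is not reached.
3. bare `except` matches → `lst.append(36)` → lst = [25, 36].
4. finally always runs: `lst.append(73)` → lst = [25, 36, 73].
Result: [25, 36, 73]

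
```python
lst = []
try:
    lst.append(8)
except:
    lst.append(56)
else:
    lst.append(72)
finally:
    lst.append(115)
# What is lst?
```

Step-by-step execution trace:
1. try: `lst.append(8)` → lst = [8]. No exception raised.
2. `except` is skipped.
3. `else` runs: `lst.append(72)` → lst = [8, 72].
4. `finally` always runs: `lst.append(115)` → lst = [8, 72, 115].
Result: [8, 72, 115]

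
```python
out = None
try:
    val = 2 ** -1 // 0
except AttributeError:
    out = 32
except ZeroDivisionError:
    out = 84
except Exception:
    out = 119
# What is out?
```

Step-by-step execution trace:
1. `val = 2 ** -1 // 0` raises ZeroDivisionError.
2. `except AttributeError` does not match ZeroDivisionError; skipped.
3. `except ZeroDivisionError` matches → out = 84.
4. Remaining except clauses are skipped.
Result: 84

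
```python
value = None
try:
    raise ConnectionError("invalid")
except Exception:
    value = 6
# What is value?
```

Step-by-step execution trace:
1. `raise ConnectionError(...)` raises ConnectionError.
2. `except Exception` matches (ConnectionError is a subclass of Exception) → value = 6.
Result: 6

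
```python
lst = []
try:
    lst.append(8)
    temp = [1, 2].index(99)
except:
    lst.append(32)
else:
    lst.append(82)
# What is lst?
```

Step-by-step execution trace:
1. try: `lst.append(8)` → lst = [8].
2. `temp = [1, 2].index(99)` raises ValueError.
3. bare `except` matches → `lst.append(32)` → lst = [8, 32].
4. `else` is skipped (an exception was raised).
Result: [8, 32]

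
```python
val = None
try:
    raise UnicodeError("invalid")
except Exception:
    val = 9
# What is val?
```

Step-by-step execution trace:
1. `raise UnicodeError(...)` raises UnicodeError.
2. `except Exception` matches (UnicodeError is a subclass of Exception) → val = 9.
Result: 9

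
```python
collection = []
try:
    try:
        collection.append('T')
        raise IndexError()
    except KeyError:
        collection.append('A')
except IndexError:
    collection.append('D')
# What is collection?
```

Step-by-step execution trace:
1. Inner try: `collection.append('T')` → collection = ['T'].
2. `raise IndexError()` raises IndexError.
3. Inner `except KeyError` does not match IndexError; exception propagates to outer try.
4. Outer `except IndexError` matches → `collection.append('D')` → collection = ['T', 'D'].
Result: ['T', 'D']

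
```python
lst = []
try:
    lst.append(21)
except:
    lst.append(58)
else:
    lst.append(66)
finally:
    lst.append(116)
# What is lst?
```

Step-by-step execution trace:
1. try: `lst.append(21)` → lst = [21]. No exception raised.
2. `except` is skipped.
3. `else` runs: `lst.append(66)` → lst = [21, 66].
4. `finally` always runs: `lst.append(116)` → lst = [21, 66, 116].
Result: [21, 66, 116]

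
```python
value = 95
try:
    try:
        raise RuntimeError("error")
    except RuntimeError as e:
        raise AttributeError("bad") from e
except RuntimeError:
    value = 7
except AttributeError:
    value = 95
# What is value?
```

Step-by-step execution trace:
1. Inner try raises RuntimeError; inner `except RuntimeError as e` catches it.
2. `raise AttributeError(...) from e` raises AttributeError (RuntimeError is attached as __cause__, but only AttributeError is active).
3. Outer `except RuntimeError` does not match AttributeError; skipped.
4. Outer `except AttributeError` matches → value = 95.
Result: 95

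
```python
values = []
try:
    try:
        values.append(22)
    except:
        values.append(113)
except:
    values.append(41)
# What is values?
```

Step-by-step execution trace:
1. Inner try: `values.append(22)` → values = [22]. No exception raised.
2. Inner `except` is skipped.
3. Inner try completes normally; outer `except` is skipped.
Result: [22]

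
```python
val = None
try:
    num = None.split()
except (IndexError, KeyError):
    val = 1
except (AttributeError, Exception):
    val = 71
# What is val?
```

Step-by-step execution trace:
1. `num = None.split()` raises AttributeError.
2. `except (IndexError, KeyError)` does not match AttributeError; skipped.
3. `except (AttributeError, Exception)` matches (AttributeError is in the tuple) → val = 71.
Result: 71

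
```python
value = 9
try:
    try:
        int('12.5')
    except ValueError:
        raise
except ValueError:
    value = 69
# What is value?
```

Step-by-step execution trace:
1. Inner try: `int('12.5')` raises ValueError.
2. Inner `except ValueError` matches; bare `raise` re-raises the same ValueError.
3. Outer `except ValueError` matches → value = 69.
Result: 69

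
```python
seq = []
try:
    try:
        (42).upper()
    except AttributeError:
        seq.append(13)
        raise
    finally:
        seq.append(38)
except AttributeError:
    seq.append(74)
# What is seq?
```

Step-by-step execution trace:
1. Inner try: `(42).upper()` raises AttributeError.
2. Inner `except AttributeError` matches → `seq.append(13)` → seq = [13].
3. bare `raise` re-raises AttributeError.
4. Inner `finally` runs during unwinding: `seq.append(38)` → seq = [13, 38].
5. Outer `except AttributeError` matches → `seq.append(74)` → seq = [13, 38, 74].
Result: [13, 38, 74]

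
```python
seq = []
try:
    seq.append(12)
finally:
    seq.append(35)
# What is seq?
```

Step-by-step execution trace:
1. try: `seq.append(12)` → seq = [12].
2. The try body completes without raising.
3. finally always runs: `seq.append(35)` → seq = [12, 35].
Result: [12, 35]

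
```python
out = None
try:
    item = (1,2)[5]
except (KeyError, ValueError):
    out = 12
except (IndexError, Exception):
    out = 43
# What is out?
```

Step-by-step execution trace:
1. `item = (1,2)[5]` raises IndexError.
2. `except (KeyError, ValueError)` does not match IndexError; skipped.
3. `except (IndexError, Exception)` matches (IndexError is in the tuple) → out = 43.
Result: 43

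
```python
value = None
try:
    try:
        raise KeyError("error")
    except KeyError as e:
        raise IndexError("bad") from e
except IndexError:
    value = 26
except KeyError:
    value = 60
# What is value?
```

Step-by-step execution trace:
1. Inner try raises KeyError; inner `except KeyError as e` catches it.
2. `raise IndexError(...) from e` raises IndexError (KeyError is attached as __cause__, but only IndexError is active).
3. Outer `except IndexError` matches → value = 26.
4. `except KeyError` is not reached.
Result: 26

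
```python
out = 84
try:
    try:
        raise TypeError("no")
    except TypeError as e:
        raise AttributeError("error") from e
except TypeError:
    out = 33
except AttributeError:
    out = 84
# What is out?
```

Step-by-step execution trace:
1. Inner try raises TypeError; inner `except TypeError as e` catches it.
2. `raise AttributeError(...) from e` raises AttributeError (TypeError is attached as __cause__, but only AttributeError is active).
3. Outer `except TypeError` does not match AttributeError; skipped.
4. Outer `except AttributeError` matches → out = 84.
Result: 84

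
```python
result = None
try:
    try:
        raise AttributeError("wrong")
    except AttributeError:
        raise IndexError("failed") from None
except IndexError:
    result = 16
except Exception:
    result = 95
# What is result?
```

Step-by-step execution trace:
1. Inner try raises AttributeError; inner `except AttributeError` catches it.
2. `raise IndexError(...) from None` raises IndexError (from None suppresses __context__, but the active exception is still IndexError).
3. Outer `except IndexError` matches → result = 16.
4. `except Exception` is not reached.
Result: 16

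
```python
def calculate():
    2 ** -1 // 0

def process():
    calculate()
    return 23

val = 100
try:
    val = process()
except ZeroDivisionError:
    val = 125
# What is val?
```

Step-by-step execution trace:
1. val starts at 100.
2. try: `process()` calls `calculate()`.
3. `calculate()` evaluates `2 ** -1 // 0`, which raises ZeroDivisionError; it propagates through process (uncaught).
4. `return 23` in process is not reached; the assignment to val does not complete.
5. `except ZeroDivisionError` matches → val = 125.
Result: 125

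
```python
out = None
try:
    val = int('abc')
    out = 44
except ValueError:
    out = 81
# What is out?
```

Step-by-step execution trace:
1. `val = int('abc')` raises ValueError.
2. `out = 44` is not reached.
3. `except ValueError` matches → out = 81.
Result: 81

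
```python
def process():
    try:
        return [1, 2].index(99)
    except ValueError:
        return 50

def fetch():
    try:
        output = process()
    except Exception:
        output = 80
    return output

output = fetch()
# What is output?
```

Step-by-step execution trace:
1. `fetch()` calls `process()`.
2. In process: `[1, 2].index(99)` raises ValueError; `except ValueError` catches it → returns 50.
3. In fetch: `output = process()` → output = 50. No exception reaches fetch.
4. `except Exception` is skipped; fetch returns 50.
5. output = 50.
Result: 50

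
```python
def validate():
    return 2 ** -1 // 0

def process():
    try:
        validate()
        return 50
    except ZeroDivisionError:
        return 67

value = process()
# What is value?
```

Step-by-step execution trace:
1. `process()` calls `validate()`.
2. `validate()` evaluates `2 ** -1 // 0`, which raises ZeroDivisionError; it propagates to the caller.
3. `return 50` is not reached.
4. `except ZeroDivisionError` in process matches → returns 67.
5. value = 67.
Result: 67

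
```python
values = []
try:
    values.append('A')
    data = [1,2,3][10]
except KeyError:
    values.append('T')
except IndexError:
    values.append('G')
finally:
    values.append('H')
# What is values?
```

Step-by-step execution trace:
1. try: `values.append('A')` → values = ['A'].
2. `data = [1,2,3][10]` raises IndexError.
3. `except KeyError` does not match IndexError; skipped.
4. `except IndexError` matches → `values.append('G')` → values = ['A', 'G'].
5. finally always runs: `values.append('H')` → values = ['A', 'G', 'H'].
Result: ['A', 'G', 'H']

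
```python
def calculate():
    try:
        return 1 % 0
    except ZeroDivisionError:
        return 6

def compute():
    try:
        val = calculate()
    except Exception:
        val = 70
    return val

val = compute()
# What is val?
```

Step-by-step execution trace:
1. `compute()` calls `calculate()`.
2. In calculate: `1 % 0` raises ZeroDivisionError; `except ZeroDivisionError` catches it → returns 6.
3. In compute: `val = calculate()` → val = 6. No exception reaches compute.
4. `except Exception` is skipped; compute returns 6.
5. val = 6.
Result: 6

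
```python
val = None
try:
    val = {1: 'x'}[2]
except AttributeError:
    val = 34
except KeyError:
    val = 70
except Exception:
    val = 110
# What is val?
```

Step-by-step execution trace:
1. `val = {1: 'x'}[2]` raises KeyError.
2. `except AttributeError` does not match KeyError; skipped.
3. `except KeyError` matches → val = 70.
4. Remaining except clauses are skipped.
Result: 70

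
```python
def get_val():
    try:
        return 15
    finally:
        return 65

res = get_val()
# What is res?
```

Step-by-step execution trace:
1. `get_val()` enters try: `return 15` sets pending return value 15.
2. Before returning, `finally: return 65` runs and overrides the pending return.
3. get_val() returns 65 → res = 65.
Result: 65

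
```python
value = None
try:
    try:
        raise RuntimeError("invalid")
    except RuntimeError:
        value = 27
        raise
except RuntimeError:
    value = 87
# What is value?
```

Step-by-step execution trace:
1. Inner try: `raise RuntimeError("invalid")` raises RuntimeError.
2. Inner `except RuntimeError` matches → value = 27.
3. bare `raise` re-raises the same RuntimeError.
4. Outer `except RuntimeError` matches → value = 87.
Result: 87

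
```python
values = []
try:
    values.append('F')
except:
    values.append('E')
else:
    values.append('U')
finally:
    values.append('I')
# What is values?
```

Step-by-step execution trace:
1. try: `values.append('F')` → values = ['F']. No exception raised.
2. `except` is skipped.
3. `else` runs: `values.append('U')` → values = ['F', 'U'].
4. `finally` always runs: `values.append('I')` → values = ['F', 'U', 'I'].
Result: ['F', 'U', 'I']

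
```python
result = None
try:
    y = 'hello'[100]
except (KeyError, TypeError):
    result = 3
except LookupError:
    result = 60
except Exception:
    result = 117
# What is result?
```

Step-by-step execution trace:
1. `y = 'hello'[100]` raises IndexError.
2. `except (KeyError, TypeError)` does not match IndexError; skipped.
3. `except LookupError` matches (IndexError is a subclass of LookupError) → result = 60.
4. `except Exception` is not reached.
Result: 60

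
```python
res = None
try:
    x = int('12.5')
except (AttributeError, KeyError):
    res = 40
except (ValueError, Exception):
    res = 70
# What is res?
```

Step-by-step execution trace:
1. `x = int('12.5')` raises ValueError.
2. `except (AttributeError, KeyError)` does not match ValueError; skipped.
3. `except (ValueError, Exception)` matches (ValueError is in the tuple) → res = 70.
Result: 70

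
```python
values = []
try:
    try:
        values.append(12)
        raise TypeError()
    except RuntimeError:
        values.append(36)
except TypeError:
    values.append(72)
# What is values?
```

Step-by-step execution trace:
1. Inner try: `values.append(12)` → values = [12].
2. `raise TypeError()` raises TypeError.
3. Inner `except RuntimeError` does not match TypeError; exception propagates to outer try.
4. Outer `except TypeError` matches → `values.append(72)` → values = [12, 72].
Result: [12, 72]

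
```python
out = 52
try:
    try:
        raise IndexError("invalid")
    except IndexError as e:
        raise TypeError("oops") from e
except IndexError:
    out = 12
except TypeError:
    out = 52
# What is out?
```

Step-by-step execution trace:
1. Inner try raises IndexError; inner `except IndexError as e` catches it.
2. `raise TypeError(...) from e` raises TypeError (IndexError is attached as __cause__, but only TypeError is active).
3. Outer `except IndexError` does not match TypeError; skipped.
4. Outer `except TypeError` matches → out = 52.
Result: 52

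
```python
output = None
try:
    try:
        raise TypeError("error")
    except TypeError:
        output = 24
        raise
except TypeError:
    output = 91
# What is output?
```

Step-by-step execution trace:
1. Inner try: `raise TypeError("error")` raises TypeError.
2. Inner `except TypeError` matches → output = 24.
3. bare `raise` re-raises the same TypeError.
4. Outer `except TypeError` matches → output = 91.
Result: 91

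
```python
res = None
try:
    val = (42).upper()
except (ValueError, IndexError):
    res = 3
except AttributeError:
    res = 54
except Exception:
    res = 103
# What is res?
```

Step-by-step execution trace:
1. `val = (42).upper()` raises AttributeError.
2. `except (ValueError, IndexError)` does not match AttributeError; skipped.
3. `except AttributeError` matches (exact type match) → res = 54.
4. `except Exception` is not reached.
Result: 54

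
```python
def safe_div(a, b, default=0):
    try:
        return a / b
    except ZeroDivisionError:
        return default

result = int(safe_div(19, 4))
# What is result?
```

Step-by-step execution trace:
1. `safe_div(19, 4)` enters try: `return 19 / 4` → returns 4.75. No exception raised.
2. `except ZeroDivisionError` is skipped.
3. `int(4.75)` → 4 → result = 4.
Result: 4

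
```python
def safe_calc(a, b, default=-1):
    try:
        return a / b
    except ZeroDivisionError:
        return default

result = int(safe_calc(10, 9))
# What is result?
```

Step-by-step execution trace:
1. `safe_calc(10, 9)` enters try: `return 10 / 9` → returns 1.1111111111111112. No exception raised.
2. `except ZeroDivisionError` is skipped.
3. `int(1.1111111111111112)` → 1 → result = 1.
Result: 1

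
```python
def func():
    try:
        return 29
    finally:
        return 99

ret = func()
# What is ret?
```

Step-by-step execution trace:
1. `func()` enters try: `return 29` sets pending return value 29.
2. Before returning, `finally: return 99` runs and overrides the pending return.
3. func() returns 99 → ret = 99.
Result: 99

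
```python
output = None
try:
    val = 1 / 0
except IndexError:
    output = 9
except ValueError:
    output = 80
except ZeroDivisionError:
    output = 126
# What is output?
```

Step-by-step execution trace:
1. `val = 1 / 0` raises ZeroDivisionError.
2. `except IndexError` does not match ZeroDivisionError; skipped.
3. `except ValueError` does not match ZeroDivisionError; skipped.
4. `except ZeroDivisionError` matches → output = 126.
Result: 126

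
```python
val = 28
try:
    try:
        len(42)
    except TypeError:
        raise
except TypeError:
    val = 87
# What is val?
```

Step-by-step execution trace:
1. Inner try: `len(42)` raises TypeError.
2. Inner `except TypeError` matches; bare `raise` re-raises the same TypeError.
3. Outer `except TypeError` matches → val = 87.
Result: 87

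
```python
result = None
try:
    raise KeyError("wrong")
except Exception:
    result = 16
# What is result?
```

Step-by-step execution trace:
1. `raise KeyError(...)` raises KeyError.
2. `except Exception` matches (KeyError is a subclass of Exception) → result = 16.
Result: 16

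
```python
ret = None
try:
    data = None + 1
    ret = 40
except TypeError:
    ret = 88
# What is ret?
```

Step-by-step execution trace:
1. `data = None + 1` raises TypeError.
2. `ret = 40` is not reached.
3. `except TypeError` matches → ret = 88.
Result: 88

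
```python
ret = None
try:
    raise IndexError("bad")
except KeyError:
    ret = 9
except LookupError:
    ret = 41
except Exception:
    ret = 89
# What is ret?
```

Step-by-step execution trace:
1. `raise IndexError(...)` raises IndexError.
2. `except KeyError` does not match (IndexError is not a subclass of KeyError); skipped.
3. `except LookupError` matches (IndexError is a subclass of LookupError) → ret = 41.
4. `except Exception` is not reached.
Result: 41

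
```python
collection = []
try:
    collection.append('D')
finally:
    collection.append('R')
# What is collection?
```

Step-by-step execution trace:
1. try: `collection.append('D')` → collection = ['D'].
2. The try body completes without raising.
3. finally always runs: `collection.append('R')` → collection = ['D', 'R'].
Result: ['D', 'R']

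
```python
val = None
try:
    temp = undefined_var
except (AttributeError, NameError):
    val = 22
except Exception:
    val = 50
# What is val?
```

Step-by-step execution trace:
1. `temp = undefined_var` raises NameError.
2. `except (AttributeError, NameError)` matches (NameError is in the tuple) → val = 22.
3. `except Exception` is not reached.
Result: 22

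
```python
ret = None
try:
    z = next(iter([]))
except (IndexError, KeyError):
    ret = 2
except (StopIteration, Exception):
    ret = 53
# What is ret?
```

Step-by-step execution trace:
1. `z = next(iter([]))` raises StopIteration.
2. `except (IndexError, KeyError)` does not match StopIteration; skipped.
3. `except (StopIteration, Exception)` matches (StopIteration is in the tuple) → ret = 53.
Result: 53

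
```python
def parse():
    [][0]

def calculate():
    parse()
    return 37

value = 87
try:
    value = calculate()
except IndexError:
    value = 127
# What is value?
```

Step-by-step execution trace:
1. value starts at 87.
2. try: `calculate()` calls `parse()`.
3. `parse()` evaluates `[][0]`, which raises IndexError; it propagates through calculate (uncaught).
4. `return 37` in calculate is not reached; the assignment to value does not complete.
5. `except IndexError` matches → value = 127.
Result: 127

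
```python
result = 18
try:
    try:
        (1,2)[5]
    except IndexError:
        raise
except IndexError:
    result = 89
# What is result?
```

Step-by-step execution trace:
1. Inner try: `(1,2)[5]` raises IndexError.
2. Inner `except IndexError` matches; bare `raise` re-raises the same IndexError.
3. Outer `except IndexError` matches → result = 89.
Result: 89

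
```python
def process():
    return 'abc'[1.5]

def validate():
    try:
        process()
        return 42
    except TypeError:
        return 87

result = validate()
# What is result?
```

Step-by-step execution trace:
1. `validate()` calls `process()`.
2. `process()` evaluates `'abc'[1.5]`, which raises TypeError; it propagates to the caller.
3. `return 42` is not reached.
4. `except TypeError` in validate matches → returns 87.
5. result = 87.
Result: 87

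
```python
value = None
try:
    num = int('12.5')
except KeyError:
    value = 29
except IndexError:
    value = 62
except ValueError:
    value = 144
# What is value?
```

Step-by-step execution trace:
1. `num = int('12.5')` raises ValueError.
2. `except KeyError` does not match ValueError; skipped.
3. `except IndexError` does not match ValueError; skipped.
4. `except ValueError` matches → value = 144.
Result: 144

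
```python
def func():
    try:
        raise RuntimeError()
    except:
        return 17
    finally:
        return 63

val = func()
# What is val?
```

Step-by-step execution trace:
1. `func()` enters try: `raise RuntimeError()` raises RuntimeError.
2. bare `except` matches → `return 17` sets pending return value 17.
3. Before returning, `finally: return 63` runs and overrides the pending return.
4. func() returns 63 → val = 63.
Result: 63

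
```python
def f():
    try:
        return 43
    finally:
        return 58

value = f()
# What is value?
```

Step-by-step execution trace:
1. `f()` enters try: `return 43` sets pending return value 43.
2. Before returning, `finally: return 58` runs and overrides the pending return.
3. f() returns 58 → value = 58.
Result: 58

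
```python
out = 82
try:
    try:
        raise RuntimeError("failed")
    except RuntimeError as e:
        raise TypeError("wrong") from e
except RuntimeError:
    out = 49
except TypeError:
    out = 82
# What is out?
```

Step-by-step execution trace:
1. Inner try raises RuntimeError; inner `except RuntimeError as e` catches it.
2. `raise TypeError(...) from e` raises TypeError (RuntimeError is attached as __cause__, but only TypeError is active).
3. Outer `except RuntimeError` does not match TypeError; skipped.
4. Outer `except TypeError` matches → out = 82.
Result: 82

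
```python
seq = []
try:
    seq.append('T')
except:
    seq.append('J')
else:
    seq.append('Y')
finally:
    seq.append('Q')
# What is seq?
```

Step-by-step execution trace:
1. try: `seq.append('T')` → seq = ['T']. No exception raised.
2. `except` is skipped.
3. `else` runs: `seq.append('Y')` → seq = ['T', 'Y'].
4. `finally` always runs: `seq.append('Q')` → seq = ['T', 'Y', 'Q'].
Result: ['T', 'Y', 'Q']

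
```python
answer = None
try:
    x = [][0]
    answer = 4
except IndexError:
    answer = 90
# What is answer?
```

Step-by-step execution trace:
1. `x = [][0]` raises IndexError.
2. `answer = 4` is not reached.
3. `except IndexError` matches → answer = 90.
Result: 90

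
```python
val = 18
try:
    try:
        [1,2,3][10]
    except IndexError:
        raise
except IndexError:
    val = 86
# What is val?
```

Step-by-step execution trace:
1. Inner try: `[1,2,3][10]` raises IndexError.
2. Inner `except IndexError` matches; bare `raise` re-raises the same IndexError.
3. Outer `except IndexError` matches → val = 86.
Result: 86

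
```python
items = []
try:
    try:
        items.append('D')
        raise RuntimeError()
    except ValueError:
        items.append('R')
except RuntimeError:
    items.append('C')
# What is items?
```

Step-by-step execution trace:
1. Inner try: `items.append('D')` → items = ['D'].
2. `raise RuntimeError()` raises RuntimeError.
3. Inner `except ValueError` does not match RuntimeError; exception propagates to outer try.
4. Outer `except RuntimeError` matches → `items.append('C')` → items = ['D', 'C'].
Result: ['D', 'C']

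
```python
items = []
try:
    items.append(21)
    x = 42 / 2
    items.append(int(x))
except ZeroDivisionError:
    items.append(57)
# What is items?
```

Step-by-step execution trace:
1. try: `items.append(21)` → items = [21].
2. `x = 42 / 2` → x = 21.0. No exception raised.
3. `items.append(int(x))` → items = [21, 21].
4. `except ZeroDivisionError` is skipped (no exception was raised).
Result: [21, 21]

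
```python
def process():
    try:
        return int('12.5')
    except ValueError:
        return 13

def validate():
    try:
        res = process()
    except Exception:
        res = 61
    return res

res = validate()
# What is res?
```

Step-by-step execution trace:
1. `validate()` calls `process()`.
2. In process: `int('12.5')` raises ValueError; `except ValueError` catches it → returns 13.
3. In validate: `res = process()` → res = 13. No exception reaches validate.
4. `except Exception` is skipped; validate returns 13.
5. res = 13.
Result: 13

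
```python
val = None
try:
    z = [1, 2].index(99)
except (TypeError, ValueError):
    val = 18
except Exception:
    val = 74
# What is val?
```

Step-by-step execution trace:
1. `z = [1, 2].index(99)` raises ValueError.
2. `except (TypeError, ValueError)` matches (ValueError is in the tuple) → val = 18.
3. `except Exception` is not reached.
Result: 18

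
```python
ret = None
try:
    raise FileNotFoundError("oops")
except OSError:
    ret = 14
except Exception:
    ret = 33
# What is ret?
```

Step-by-step execution trace:
1. `raise FileNotFoundError(...)` raises FileNotFoundError.
2. `except OSError` matches (FileNotFoundError is a subclass of OSError) → ret = 14.
3. `except Exception` is not reached.
Result: 14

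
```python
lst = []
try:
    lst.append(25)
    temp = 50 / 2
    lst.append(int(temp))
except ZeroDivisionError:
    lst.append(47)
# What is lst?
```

Step-by-step execution trace:
1. try: `lst.append(25)` → lst = [25].
2. `temp = 50 / 2` → temp = 25.0. No exception raised.
3. `lst.append(int(temp))` → lst = [25, 25].
4. `except ZeroDivisionError` is skipped (no exception was raised).
Result: [25, 25]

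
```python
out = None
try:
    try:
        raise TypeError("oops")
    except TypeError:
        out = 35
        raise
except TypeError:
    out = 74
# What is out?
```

Step-by-step execution trace:
1. Inner try: `raise TypeError("oops")` raises TypeError.
2. Inner `except TypeError` matches → out = 35.
3. bare `raise` re-raises the same TypeError.
4. Outer `except TypeError` matches → out = 74.
Result: 74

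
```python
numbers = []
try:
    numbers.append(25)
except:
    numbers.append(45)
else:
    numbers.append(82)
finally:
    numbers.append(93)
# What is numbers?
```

Step-by-step execution trace:
1. try: `numbers.append(25)` → numbers = [25]. No exception raised.
2. `except` is skipped.
3. `else` runs: `numbers.append(82)` → numbers = [25, 82].
4. `finally` always runs: `numbers.append(93)` → numbers = [25, 82, 93].
Result: [25, 82, 93]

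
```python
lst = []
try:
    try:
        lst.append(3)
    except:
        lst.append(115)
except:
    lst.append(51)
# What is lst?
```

Step-by-step execution trace:
1. Inner try: `lst.append(3)` → lst = [3]. No exception raised.
2. Inner `except` is skipped.
3. Inner try completes normally; outer `except` is skipped.
Result: [3]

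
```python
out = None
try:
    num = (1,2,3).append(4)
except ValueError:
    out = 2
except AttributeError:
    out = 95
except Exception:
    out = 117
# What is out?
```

Step-by-step execution trace:
1. `num = (1,2,3).append(4)` raises AttributeError.
2. `except ValueError` does not match AttributeError; skipped.
3. `except AttributeError` matches → out = 95.
4. Remaining except clauses are skipped.
Result: 95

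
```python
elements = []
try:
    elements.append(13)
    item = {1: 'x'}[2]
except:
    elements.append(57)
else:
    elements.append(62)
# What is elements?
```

Step-by-step execution trace:
1. try: `elements.append(13)` → elements = [13].
2. `item = {1: 'x'}[2]` raises KeyError.
3. bare `except` matches → `elements.append(57)` → elements = [13, 57].
4. `else` is skipped (an exception was raised).
Result: [13, 57]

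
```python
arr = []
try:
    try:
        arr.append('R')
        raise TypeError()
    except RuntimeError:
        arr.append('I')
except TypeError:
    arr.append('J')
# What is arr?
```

Step-by-step execution trace:
1. Inner try: `arr.append('R')` → arr = ['R'].
2. `raise TypeError()` raises TypeError.
3. Inner `except RuntimeError` does not match TypeError; exception propagates to outer try.
4. Outer `except TypeError` matches → `arr.append('J')` → arr = ['R', 'J'].
Result: ['R', 'J']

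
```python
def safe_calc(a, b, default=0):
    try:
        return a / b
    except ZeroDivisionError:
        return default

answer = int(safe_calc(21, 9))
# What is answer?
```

Step-by-step execution trace:
1. `safe_calc(21, 9)` enters try: `return 21 / 9` → returns 2.3333333333333335. No exception raised.
2. `except ZeroDivisionError` is skipped.
3. `int(2.3333333333333335)` → 2 → answer = 2.
Result: 2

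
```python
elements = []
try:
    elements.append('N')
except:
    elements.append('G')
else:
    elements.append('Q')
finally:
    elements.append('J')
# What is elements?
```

Step-by-step execution trace:
1. try: `elements.append('N')` → elements = ['N']. No exception raised.
2. `except` is skipped.
3. `else` runs: `elements.append('Q')` → elements = ['N', 'Q'].
4. `finally` always runs: `elements.append('J')` → elements = ['N', 'Q', 'J'].
Result: ['N', 'Q', 'J']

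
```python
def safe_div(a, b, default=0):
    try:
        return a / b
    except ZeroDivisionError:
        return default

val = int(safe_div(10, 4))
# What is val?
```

Step-by-step execution trace:
1. `safe_div(10, 4)` enters try: `return 10 / 4` → returns 2.5. No exception raised.
2. `except ZeroDivisionError` is skipped.
3. `int(2.5)` → 2 → val = 2.
Result: 2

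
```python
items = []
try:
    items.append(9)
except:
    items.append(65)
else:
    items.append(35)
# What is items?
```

Step-by-step execution trace:
1. try: `items.append(9)` → items = [9]. No exception raised.
2. `except` is skipped.
3. `else` runs (try completed without exception): `items.append(35)` → items = [9, 35].
Result: [9, 35]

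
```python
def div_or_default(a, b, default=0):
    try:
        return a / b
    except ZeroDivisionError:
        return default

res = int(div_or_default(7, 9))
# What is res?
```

Step-by-step execution trace:
1. `div_or_default(7, 9)` enters try: `return 7 / 9` → returns 0.7777777777777778. No exception raised.
2. `except ZeroDivisionError` is skipped.
3. `int(0.7777777777777778)` → 0 → res = 0.
Result: 0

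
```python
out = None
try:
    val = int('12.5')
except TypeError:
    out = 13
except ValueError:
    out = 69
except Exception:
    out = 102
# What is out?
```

Step-by-step execution trace:
1. `val = int('12.5')` raises ValueError.
2. `except TypeError` does not match ValueError; skipped.
3. `except ValueError` matches → out = 69.
4. Remaining except clauses are skipped.
Result: 69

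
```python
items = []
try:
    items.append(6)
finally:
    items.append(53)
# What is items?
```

Step-by-step execution trace:
1. try: `items.append(6)` → items = [6].
2. The try body completes without raising.
3. finally always runs: `items.append(53)` → items = [6, 53].
Result: [6, 53]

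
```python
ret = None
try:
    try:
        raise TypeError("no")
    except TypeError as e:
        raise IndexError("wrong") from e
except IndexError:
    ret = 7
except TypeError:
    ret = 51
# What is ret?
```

Step-by-step execution trace:
1. Inner try raises TypeError; inner `except TypeError as e` catches it.
2. `raise IndexError(...) from e` raises IndexError (TypeError is attached as __cause__, but only IndexError is active).
3. Outer `except IndexError` matches → ret = 7.
4. `except TypeError` is not reached.
Result: 7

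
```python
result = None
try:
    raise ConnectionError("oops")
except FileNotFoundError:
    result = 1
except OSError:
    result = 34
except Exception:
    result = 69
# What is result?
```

Step-by-step execution trace:
1. `raise ConnectionError(...)` raises ConnectionError.
2. `except FileNotFoundError` does not match (ConnectionError is not a subclass of FileNotFoundError); skipped.
3. `except OSError` matches (ConnectionError is a subclass of OSError) → result = 34.
4. `except Exception` is not reached.
Result: 34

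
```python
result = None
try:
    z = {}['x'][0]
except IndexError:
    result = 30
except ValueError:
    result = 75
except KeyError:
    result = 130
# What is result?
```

Step-by-step execution trace:
1. `z = {}['x'][0]` raises KeyError.
2. `except IndexError` does not match KeyError; skipped.
3. `except ValueError` does not match KeyError; skipped.
4. `except KeyError` matches → result = 130.
Result: 130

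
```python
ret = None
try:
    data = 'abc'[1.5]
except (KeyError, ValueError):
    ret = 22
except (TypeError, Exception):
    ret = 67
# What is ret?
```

Step-by-step execution trace:
1. `data = 'abc'[1.5]` raises TypeError.
2. `except (KeyError, ValueError)` does not match TypeError; skipped.
3. `except (TypeError, Exception)` matches (TypeError is in the tuple) → ret = 67.
Result: 67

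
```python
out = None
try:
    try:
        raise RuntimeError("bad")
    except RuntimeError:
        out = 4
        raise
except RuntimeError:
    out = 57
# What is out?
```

Step-by-step execution trace:
1. Inner try: `raise RuntimeError("bad")` raises RuntimeError.
2. Inner `except RuntimeError` matches → out = 4.
3. bare `raise` re-raises the same RuntimeError.
4. Outer `except RuntimeError` matches → out = 57.
Result: 57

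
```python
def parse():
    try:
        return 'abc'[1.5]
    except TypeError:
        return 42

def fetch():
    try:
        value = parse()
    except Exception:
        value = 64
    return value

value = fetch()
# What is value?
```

Step-by-step execution trace:
1. `fetch()` calls `parse()`.
2. In parse: `'abc'[1.5]` raises TypeError; `except TypeError` catches it → returns 42.
3. In fetch: `value = parse()` → value = 42. No exception reaches fetch.
4. `except Exception` is skipped; fetch returns 42.
5. value = 42.
Result: 42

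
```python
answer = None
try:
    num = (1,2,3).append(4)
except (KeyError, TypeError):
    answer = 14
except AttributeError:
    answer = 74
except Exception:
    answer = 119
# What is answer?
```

Step-by-step execution trace:
1. `num = (1,2,3).append(4)` raises AttributeError.
2. `except (KeyError, TypeError)` does not match AttributeError; skipped.
3. `except AttributeError` matches (exact type match) → answer = 74.
4. `except Exception` is not reached.
Result: 74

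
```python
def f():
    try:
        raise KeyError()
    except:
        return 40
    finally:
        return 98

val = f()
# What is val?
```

Step-by-step execution trace:
1. `f()` enters try: `raise KeyError()` raises KeyError.
2. bare `except` matches → `return 40` sets pending return value 40.
3. Before returning, `finally: return 98` runs and overrides the pending return.
4. f() returns 98 → val = 98.
Result: 98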